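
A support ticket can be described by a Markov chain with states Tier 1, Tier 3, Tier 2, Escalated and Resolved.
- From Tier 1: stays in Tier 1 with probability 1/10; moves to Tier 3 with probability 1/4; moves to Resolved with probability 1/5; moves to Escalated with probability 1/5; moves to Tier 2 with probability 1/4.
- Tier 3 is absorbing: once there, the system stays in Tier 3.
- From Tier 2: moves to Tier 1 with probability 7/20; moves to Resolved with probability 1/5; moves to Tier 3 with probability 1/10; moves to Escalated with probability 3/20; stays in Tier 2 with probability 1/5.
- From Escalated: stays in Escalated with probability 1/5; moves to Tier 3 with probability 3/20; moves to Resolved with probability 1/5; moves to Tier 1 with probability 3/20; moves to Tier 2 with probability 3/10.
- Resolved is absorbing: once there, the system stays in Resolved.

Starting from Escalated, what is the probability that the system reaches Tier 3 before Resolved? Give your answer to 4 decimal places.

0.4384

Let h(s) be the probability of absorption at Tier 3 starting from transient state s. Then h(Tier 3) = 1 and h(Resolved) = 0. By first-step analysis:
h(Tier 1) = 0.1·h(Tier 1) + 0.25·1 + 0.25·h(Tier 2) + 0.2·h(Escalated) + 0.2·0
h(Tier 2) = 0.35·h(Tier 1) + 0.1·1 + 0.2·h(Tier 2) + 0.15·h(Escalated) + 0.2·0
h(Escalated) = 0.15·h(Tier 1) + 0.15·1 + 0.3·h(Tier 2) + 0.2·h(Escalated) + 0.2·0
Solving: h(Tier 1) = 0.4926, h(Tier 2) = 0.4227, h(Escalated) = 0.4384.
Starting from Escalated, the probability is 0.4384.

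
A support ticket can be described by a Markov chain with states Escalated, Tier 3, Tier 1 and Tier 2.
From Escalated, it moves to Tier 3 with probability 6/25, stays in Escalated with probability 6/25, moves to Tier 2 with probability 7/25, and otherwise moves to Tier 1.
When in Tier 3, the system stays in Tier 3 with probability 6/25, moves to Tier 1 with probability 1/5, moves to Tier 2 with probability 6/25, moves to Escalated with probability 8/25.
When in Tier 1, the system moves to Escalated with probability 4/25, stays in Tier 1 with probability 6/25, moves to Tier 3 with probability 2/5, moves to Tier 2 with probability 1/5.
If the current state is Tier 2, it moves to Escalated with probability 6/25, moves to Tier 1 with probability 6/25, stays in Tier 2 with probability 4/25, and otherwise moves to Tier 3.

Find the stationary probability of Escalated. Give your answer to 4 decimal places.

0.2460

Let the stationary distribution be π with π = πP and π_1 + π_2 + π_3 + π_4 = 1.
π_1 = 0.24·π_1 + 0.32·π_2 + 0.16·π_3 + 0.24·π_4
π_2 = 0.24·π_1 + 0.24·π_2 + 0.4·π_3 + 0.36·π_4
π_3 = 0.24·π_1 + 0.2·π_2 + 0.24·π_3 + 0.24·π_4
Solving with the normalization constraint gives π = (0.2460, 0.3032, 0.2279, 0.2229).
So the stationary probability of Escalated is 0.2460.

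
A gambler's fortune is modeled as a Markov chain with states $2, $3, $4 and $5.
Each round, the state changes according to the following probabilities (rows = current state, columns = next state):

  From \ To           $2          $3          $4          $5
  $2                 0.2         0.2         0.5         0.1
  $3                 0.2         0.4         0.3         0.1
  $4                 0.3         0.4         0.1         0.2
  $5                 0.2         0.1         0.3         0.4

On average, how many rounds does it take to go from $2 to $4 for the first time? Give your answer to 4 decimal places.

Let t(s) be the expected number of rounds to first reach $4 from state s, with t($4) = 0. Conditioning on the first round:
t($2) = 1 + 0.2·t($2) + 0.2·t($3) + 0.1·t($5)
t($3) = 1 + 0.2·t($2) + 0.4·t($3) + 0.1·t($5)
t($5) = 1 + 0.2·t($2) + 0.1·t($3) + 0.4·t($5)
Solving: t($2) = 2.3529, t($3) = 2.9412, t($5) = 2.9412.
Expected rounds from $2 to $4: 2.3529.

2.3529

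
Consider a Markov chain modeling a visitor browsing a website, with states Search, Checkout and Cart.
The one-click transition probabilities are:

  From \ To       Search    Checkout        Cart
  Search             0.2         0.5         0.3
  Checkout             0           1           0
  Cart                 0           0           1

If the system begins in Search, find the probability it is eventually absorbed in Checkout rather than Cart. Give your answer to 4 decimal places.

0.6250

Let h(s) be the probability of absorption at Checkout starting from transient state s. Then h(Checkout) = 1 and h(Cart) = 0. By first-step analysis:
h(Search) = 0.2·h(Search) + 0.5·1 + 0.3·0
Solving: h(Search) = 0.6250.
Starting from Search, the probability is 0.6250.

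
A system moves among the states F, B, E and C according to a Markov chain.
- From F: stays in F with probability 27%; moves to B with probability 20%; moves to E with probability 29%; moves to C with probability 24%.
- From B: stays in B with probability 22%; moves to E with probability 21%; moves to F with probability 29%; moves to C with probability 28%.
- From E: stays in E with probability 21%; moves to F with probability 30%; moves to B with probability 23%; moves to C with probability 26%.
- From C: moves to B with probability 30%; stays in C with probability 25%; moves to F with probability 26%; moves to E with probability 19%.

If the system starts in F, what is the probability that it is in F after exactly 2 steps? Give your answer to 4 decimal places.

0.2803

Propagate the distribution vector 2 steps from F.
After 0 steps: (1.0000, 0.0000, 0.0000, 0.0000)
After 1 step: (0.2700, 0.2000, 0.2900, 0.2400)
After 2 steps: (0.2803, 0.2367, 0.2268, 0.2562)
P(in F after 2 steps) = 0.2803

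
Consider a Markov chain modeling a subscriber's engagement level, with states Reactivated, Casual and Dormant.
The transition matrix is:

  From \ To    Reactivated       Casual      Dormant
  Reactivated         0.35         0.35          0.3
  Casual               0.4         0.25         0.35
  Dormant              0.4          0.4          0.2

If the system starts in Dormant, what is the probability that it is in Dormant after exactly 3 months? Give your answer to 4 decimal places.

Propagate the distribution vector 3 months from Dormant.
After 0 months: (0.0000, 0.0000, 1.0000)
After 1 month: (0.4000, 0.4000, 0.2000)
After 2 months: (0.3800, 0.3200, 0.3000)
After 3 months: (0.3810, 0.3330, 0.2860)
P(in Dormant after 3 months) = 0.2860

0.2860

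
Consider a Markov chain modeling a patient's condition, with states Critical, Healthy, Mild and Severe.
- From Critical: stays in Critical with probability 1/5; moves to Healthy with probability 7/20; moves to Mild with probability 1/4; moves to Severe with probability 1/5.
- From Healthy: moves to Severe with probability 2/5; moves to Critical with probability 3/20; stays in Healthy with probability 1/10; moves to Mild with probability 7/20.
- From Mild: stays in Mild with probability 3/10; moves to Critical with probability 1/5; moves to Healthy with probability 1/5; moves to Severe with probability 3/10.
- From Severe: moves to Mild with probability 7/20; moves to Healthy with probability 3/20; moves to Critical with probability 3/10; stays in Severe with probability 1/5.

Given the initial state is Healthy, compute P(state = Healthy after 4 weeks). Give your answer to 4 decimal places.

Propagate the distribution vector 4 weeks from Healthy.
After 0 weeks: (0.0000, 1.0000, 0.0000, 0.0000)
After 1 week: (0.1500, 0.1000, 0.3500, 0.4000)
After 2 weeks: (0.2350, 0.1925, 0.3175, 0.2550)
After 3 weeks: (0.2159, 0.2033, 0.3106, 0.2703)
After 4 weeks: (0.2169, 0.1985, 0.3129, 0.2717)
P(in Healthy after 4 weeks) = 0.1985

0.1985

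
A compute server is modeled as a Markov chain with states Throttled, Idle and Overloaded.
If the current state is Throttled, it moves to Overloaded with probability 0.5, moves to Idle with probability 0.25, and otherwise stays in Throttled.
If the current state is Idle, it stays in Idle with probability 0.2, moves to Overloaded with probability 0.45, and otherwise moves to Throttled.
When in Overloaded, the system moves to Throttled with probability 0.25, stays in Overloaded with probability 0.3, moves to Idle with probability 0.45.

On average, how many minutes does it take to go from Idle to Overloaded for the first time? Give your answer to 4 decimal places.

2.1463

Let t(s) be the expected number of minutes to first reach Overloaded from state s, with t(Overloaded) = 0. Conditioning on the first minute:
t(Throttled) = 1 + 0.25·t(Throttled) + 0.25·t(Idle)
t(Idle) = 1 + 0.35·t(Throttled) + 0.2·t(Idle)
Solving: t(Throttled) = 2.0488, t(Idle) = 2.1463.
Expected minutes from Idle to Overloaded: 2.1463.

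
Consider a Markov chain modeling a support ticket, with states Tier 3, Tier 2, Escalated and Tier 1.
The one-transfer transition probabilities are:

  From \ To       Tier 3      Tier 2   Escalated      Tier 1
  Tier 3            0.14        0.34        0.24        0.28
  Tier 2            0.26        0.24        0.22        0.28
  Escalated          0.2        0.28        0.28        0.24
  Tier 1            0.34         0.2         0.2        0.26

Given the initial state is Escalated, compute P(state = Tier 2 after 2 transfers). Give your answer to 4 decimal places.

Propagate the distribution vector 2 transfers from Escalated.
After 0 transfers: (0.0000, 0.0000, 1.0000, 0.0000)
After 1 transfer: (0.2000, 0.2800, 0.2800, 0.2400)
After 2 transfers: (0.2384, 0.2616, 0.2360, 0.2640)
P(in Tier 2 after 2 transfers) = 0.2616

0.2616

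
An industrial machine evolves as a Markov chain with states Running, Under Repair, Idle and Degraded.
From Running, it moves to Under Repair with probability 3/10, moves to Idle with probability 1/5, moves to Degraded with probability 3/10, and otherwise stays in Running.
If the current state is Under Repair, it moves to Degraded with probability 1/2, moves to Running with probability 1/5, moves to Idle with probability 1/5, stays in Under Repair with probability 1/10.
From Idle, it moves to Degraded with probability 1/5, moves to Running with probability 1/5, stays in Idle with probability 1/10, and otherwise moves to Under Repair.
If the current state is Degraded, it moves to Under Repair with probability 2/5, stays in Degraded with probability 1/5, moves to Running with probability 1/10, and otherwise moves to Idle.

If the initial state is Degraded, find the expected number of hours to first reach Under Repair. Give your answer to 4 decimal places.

Let t(s) be the expected number of hours to first reach Under Repair from state s, with t(Under Repair) = 0. Conditioning on the first hour:
t(Running) = 1 + 0.2·t(Running) + 0.2·t(Idle) + 0.3·t(Degraded)
t(Idle) = 1 + 0.2·t(Running) + 0.1·t(Idle) + 0.2·t(Degraded)
t(Degraded) = 1 + 0.1·t(Running) + 0.3·t(Idle) + 0.2·t(Degraded)
Solving: t(Running) = 2.7293, t(Idle) = 2.2595, t(Degraded) = 2.4385.
Expected hours from Degraded to Under Repair: 2.4385.

2.4385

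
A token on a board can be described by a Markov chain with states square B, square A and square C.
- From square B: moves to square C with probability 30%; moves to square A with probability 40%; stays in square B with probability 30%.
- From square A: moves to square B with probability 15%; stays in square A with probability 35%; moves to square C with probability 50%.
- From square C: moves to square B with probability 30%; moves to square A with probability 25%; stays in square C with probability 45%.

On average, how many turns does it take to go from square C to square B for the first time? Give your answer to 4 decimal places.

Let t(s) be the expected number of turns to first reach square B from state s, with t(square B) = 0. Conditioning on the first turn:
t(square A) = 1 + 0.35·t(square A) + 0.5·t(square C)
t(square C) = 1 + 0.25·t(square A) + 0.45·t(square C)
Solving: t(square A) = 4.5161, t(square C) = 3.8710.
Expected turns from square C to square B: 3.8710.

3.8710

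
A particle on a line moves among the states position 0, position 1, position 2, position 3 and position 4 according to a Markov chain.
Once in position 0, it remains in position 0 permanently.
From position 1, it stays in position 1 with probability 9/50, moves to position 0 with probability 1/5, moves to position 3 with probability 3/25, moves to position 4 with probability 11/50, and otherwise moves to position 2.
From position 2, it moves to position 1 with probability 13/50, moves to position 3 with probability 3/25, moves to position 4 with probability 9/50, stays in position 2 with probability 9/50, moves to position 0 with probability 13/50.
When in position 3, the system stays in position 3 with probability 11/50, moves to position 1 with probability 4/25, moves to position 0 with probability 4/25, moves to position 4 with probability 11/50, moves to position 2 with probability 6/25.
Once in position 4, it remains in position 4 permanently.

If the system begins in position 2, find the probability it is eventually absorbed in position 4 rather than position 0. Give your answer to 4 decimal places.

Let h(s) be the probability of absorption at position 4 starting from transient state s. Then h(position 4) = 1 and h(position 0) = 0. By first-step analysis:
h(position 1) = 0.2·0 + 0.18·h(position 1) + 0.28·h(position 2) + 0.12·h(position 3) + 0.22·1
h(position 2) = 0.26·0 + 0.26·h(position 1) + 0.18·h(position 2) + 0.12·h(position 3) + 0.18·1
h(position 3) = 0.16·0 + 0.16·h(position 1) + 0.24·h(position 2) + 0.22·h(position 3) + 0.22·1
Solving: h(position 1) = 0.5004, h(position 2) = 0.4550, h(position 3) = 0.5247.
Starting from position 2, the probability is 0.4550.

0.4550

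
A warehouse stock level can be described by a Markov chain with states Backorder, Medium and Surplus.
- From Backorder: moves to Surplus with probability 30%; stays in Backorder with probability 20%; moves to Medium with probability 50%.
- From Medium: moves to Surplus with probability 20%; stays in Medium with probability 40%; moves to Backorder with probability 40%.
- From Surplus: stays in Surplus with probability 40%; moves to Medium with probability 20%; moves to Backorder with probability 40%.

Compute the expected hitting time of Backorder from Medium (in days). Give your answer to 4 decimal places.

2.5000

Let t(s) be the expected number of days to first reach Backorder from state s, with t(Backorder) = 0. Conditioning on the first day:
t(Medium) = 1 + 0.4·t(Medium) + 0.2·t(Surplus)
t(Surplus) = 1 + 0.2·t(Medium) + 0.4·t(Surplus)
Solving: t(Medium) = 2.5000, t(Surplus) = 2.5000.
Expected days from Medium to Backorder: 2.5000.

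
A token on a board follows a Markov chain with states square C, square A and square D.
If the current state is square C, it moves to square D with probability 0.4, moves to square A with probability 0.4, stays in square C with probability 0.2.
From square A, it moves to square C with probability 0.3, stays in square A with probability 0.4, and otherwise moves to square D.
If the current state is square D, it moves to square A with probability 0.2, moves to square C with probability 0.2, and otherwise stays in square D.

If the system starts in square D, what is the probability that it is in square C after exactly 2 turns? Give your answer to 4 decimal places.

0.2200

Sum over the intermediate state after 1 turn:
P = P(square D→square C)·P(square C→square C) + P(square D→square A)·P(square A→square C) + P(square D→square D)·P(square D→square C)
  = 0.2×0.2 + 0.2×0.3 + 0.6×0.2
  = 0.0400 + 0.0600 + 0.1200 = 0.2200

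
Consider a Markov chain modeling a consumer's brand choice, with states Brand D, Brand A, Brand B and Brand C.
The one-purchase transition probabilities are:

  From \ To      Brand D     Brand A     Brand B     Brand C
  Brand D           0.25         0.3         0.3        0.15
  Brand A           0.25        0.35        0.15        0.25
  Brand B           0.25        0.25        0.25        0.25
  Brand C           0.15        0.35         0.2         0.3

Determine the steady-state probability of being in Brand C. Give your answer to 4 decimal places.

0.2394

Let the stationary distribution be π with π = πP and π_1 + π_2 + π_3 + π_4 = 1.
π_1 = 0.25·π_1 + 0.25·π_2 + 0.25·π_3 + 0.15·π_4
π_2 = 0.3·π_1 + 0.35·π_2 + 0.25·π_3 + 0.35·π_4
π_3 = 0.3·π_1 + 0.15·π_2 + 0.25·π_3 + 0.2·π_4
Solving with the normalization constraint gives π = (0.2261, 0.3169, 0.2176, 0.2394).
So the stationary probability of Brand C is 0.2394.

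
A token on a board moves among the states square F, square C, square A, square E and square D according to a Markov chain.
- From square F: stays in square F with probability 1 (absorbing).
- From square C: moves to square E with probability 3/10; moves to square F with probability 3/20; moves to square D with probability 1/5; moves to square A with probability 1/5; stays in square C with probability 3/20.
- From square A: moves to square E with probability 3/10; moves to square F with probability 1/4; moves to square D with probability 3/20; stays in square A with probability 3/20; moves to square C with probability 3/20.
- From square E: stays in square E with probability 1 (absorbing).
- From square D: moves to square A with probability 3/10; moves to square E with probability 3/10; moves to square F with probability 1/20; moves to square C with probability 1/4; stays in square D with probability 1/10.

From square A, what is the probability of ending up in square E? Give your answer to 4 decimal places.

0.5960

Let h(s) be the probability of absorption at square E starting from transient state s. Then h(square E) = 1 and h(square F) = 0. By first-step analysis:
h(square C) = 0.15·0 + 0.15·h(square C) + 0.2·h(square A) + 0.3·1 + 0.2·h(square D)
h(square A) = 0.25·0 + 0.15·h(square C) + 0.15·h(square A) + 0.3·1 + 0.15·h(square D)
h(square D) = 0.05·0 + 0.25·h(square C) + 0.3·h(square A) + 0.3·1 + 0.1·h(square D)
Solving: h(square C) = 0.6616, h(square A) = 0.5960, h(square D) = 0.7158.
Starting from square A, the probability is 0.5960.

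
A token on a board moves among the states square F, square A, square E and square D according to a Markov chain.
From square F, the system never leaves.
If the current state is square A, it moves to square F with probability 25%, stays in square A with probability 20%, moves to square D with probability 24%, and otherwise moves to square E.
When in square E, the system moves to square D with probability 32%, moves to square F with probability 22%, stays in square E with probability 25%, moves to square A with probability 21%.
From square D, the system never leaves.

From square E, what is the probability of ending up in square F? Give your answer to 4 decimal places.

0.4272

Let h(s) be the probability of absorption at square F starting from transient state s. Then h(square F) = 1 and h(square D) = 0. By first-step analysis:
h(square A) = 0.25·1 + 0.2·h(square A) + 0.31·h(square E) + 0.24·0
h(square E) = 0.22·1 + 0.21·h(square A) + 0.25·h(square E) + 0.32·0
Solving: h(square A) = 0.4780, h(square E) = 0.4272.
Starting from square E, the probability is 0.4272.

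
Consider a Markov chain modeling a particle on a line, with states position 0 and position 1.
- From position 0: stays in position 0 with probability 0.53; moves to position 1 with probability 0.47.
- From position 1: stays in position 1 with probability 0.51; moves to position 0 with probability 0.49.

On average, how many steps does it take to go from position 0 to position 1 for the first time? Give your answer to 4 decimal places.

Let t(s) be the expected number of steps to first reach position 1 from state s, with t(position 1) = 0. Conditioning on the first step:
t(position 0) = 1 + 0.53·t(position 0)
Solving: t(position 0) = 2.1277.
Expected steps from position 0 to position 1: 2.1277.

2.1277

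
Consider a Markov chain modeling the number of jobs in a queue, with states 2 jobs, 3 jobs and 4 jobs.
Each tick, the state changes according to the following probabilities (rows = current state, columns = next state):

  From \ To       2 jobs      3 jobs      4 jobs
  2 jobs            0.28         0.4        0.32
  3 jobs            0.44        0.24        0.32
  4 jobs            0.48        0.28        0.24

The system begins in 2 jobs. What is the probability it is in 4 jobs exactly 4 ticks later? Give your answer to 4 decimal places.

0.2963

Propagate the distribution vector 4 ticks from 2 jobs.
After 0 ticks: (1.0000, 0.0000, 0.0000)
After 1 tick: (0.2800, 0.4000, 0.3200)
After 2 ticks: (0.4080, 0.2976, 0.2944)
After 3 ticks: (0.3865, 0.3171, 0.2964)
After 4 ticks: (0.3900, 0.3137, 0.2963)
P(in 4 jobs after 4 ticks) = 0.2963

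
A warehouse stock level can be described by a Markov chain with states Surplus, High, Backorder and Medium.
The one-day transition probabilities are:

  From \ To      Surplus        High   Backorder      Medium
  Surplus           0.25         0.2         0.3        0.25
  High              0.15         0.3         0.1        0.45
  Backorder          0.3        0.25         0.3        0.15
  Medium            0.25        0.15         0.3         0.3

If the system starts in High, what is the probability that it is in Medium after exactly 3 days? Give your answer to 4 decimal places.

0.2846

Propagate the distribution vector 3 days from High.
After 0 days: (0.0000, 1.0000, 0.0000, 0.0000)
After 1 day: (0.1500, 0.3000, 0.1000, 0.4500)
After 2 days: (0.2250, 0.2125, 0.2400, 0.3225)
After 3 days: (0.2408, 0.2171, 0.2575, 0.2846)
P(in Medium after 3 days) = 0.2846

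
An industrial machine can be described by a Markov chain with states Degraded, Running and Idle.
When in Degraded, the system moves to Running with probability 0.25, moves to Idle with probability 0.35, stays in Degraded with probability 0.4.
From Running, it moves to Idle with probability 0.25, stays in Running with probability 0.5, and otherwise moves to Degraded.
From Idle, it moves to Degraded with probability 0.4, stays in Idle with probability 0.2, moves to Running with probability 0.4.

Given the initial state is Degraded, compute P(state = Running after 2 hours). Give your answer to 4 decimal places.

Sum over the intermediate state after 1 hour:
P = P(Degraded→Degraded)·P(Degraded→Running) + P(Degraded→Running)·P(Running→Running) + P(Degraded→Idle)·P(Idle→Running)
  = 0.4×0.25 + 0.25×0.5 + 0.35×0.4
  = 0.1000 + 0.1250 + 0.1400 = 0.3650

0.3650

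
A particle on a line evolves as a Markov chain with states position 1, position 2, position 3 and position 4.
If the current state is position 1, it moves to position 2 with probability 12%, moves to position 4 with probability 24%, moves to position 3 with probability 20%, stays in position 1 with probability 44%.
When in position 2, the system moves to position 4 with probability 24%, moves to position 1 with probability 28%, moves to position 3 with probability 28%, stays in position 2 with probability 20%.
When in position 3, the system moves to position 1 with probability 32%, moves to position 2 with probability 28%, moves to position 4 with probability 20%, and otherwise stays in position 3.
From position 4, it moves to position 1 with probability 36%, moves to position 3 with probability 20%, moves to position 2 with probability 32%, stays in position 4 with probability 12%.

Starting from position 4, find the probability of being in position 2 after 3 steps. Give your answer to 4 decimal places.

Propagate the distribution vector 3 steps from position 4.
After 0 steps: (0.0000, 0.0000, 0.0000, 1.0000)
After 1 step: (0.3600, 0.3200, 0.2000, 0.1200)
After 2 steps: (0.3552, 0.2016, 0.2256, 0.2176)
After 3 steps: (0.3633, 0.2157, 0.2161, 0.2049)
P(in position 2 after 3 steps) = 0.2157

0.2157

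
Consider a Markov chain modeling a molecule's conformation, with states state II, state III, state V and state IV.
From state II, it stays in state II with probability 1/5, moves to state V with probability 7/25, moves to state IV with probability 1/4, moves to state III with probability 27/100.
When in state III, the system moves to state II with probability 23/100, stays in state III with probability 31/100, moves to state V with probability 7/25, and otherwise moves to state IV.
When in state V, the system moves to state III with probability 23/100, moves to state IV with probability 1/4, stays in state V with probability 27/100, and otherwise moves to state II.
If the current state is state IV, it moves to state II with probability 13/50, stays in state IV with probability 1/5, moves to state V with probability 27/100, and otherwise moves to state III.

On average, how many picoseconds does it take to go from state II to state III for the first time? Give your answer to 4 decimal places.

3.8609

Let t(s) be the expected number of picoseconds to first reach state III from state s, with t(state III) = 0. Conditioning on the first picosecond:
t(state II) = 1 + 0.2·t(state II) + 0.28·t(state V) + 0.25·t(state IV)
t(state V) = 1 + 0.25·t(state II) + 0.27·t(state V) + 0.25·t(state IV)
t(state IV) = 1 + 0.26·t(state II) + 0.27·t(state V) + 0.2·t(state IV)
Solving: t(state II) = 3.8609, t(state V) = 4.0138, t(state IV) = 3.8595.
Expected picoseconds from state II to state III: 3.8609.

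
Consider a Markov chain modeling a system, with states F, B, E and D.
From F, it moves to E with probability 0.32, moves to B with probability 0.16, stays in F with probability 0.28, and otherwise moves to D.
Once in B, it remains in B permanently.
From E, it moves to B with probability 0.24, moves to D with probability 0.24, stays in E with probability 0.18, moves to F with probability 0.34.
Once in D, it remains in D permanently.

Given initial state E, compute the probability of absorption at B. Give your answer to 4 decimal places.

0.4718

Let h(s) be the probability of absorption at B starting from transient state s. Then h(B) = 1 and h(D) = 0. By first-step analysis:
h(F) = 0.28·h(F) + 0.16·1 + 0.32·h(E) + 0.24·0
h(E) = 0.34·h(F) + 0.24·1 + 0.18·h(E) + 0.24·0
Solving: h(F) = 0.4319, h(E) = 0.4718.
Starting from E, the probability is 0.4718.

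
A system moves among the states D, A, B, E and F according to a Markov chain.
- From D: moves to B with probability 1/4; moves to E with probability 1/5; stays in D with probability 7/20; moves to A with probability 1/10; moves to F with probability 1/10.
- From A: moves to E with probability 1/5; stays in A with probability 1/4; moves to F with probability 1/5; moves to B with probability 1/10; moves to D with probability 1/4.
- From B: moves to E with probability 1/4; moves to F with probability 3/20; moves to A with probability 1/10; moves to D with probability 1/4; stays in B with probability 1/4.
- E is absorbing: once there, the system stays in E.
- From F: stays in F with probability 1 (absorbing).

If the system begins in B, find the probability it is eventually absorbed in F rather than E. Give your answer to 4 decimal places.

0.3815

Let h(s) be the probability of absorption at F starting from transient state s. Then h(F) = 1 and h(E) = 0. By first-step analysis:
h(D) = 0.35·h(D) + 0.1·h(A) + 0.25·h(B) + 0.2·0 + 0.1·1
h(A) = 0.25·h(D) + 0.25·h(A) + 0.1·h(B) + 0.2·0 + 0.2·1
h(B) = 0.25·h(D) + 0.1·h(A) + 0.25·h(B) + 0.25·0 + 0.15·1
Solving: h(D) = 0.3683, h(A) = 0.4403, h(B) = 0.3815.
Starting from B, the probability is 0.3815.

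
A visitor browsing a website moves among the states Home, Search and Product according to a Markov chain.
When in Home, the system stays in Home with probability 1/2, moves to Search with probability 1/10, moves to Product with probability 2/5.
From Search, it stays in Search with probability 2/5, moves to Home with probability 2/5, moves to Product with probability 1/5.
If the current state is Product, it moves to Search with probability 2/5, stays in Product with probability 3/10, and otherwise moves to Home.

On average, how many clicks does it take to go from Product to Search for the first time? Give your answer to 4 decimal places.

Let t(s) be the expected number of clicks to first reach Search from state s, with t(Search) = 0. Conditioning on the first click:
t(Home) = 1 + 0.5·t(Home) + 0.4·t(Product)
t(Product) = 1 + 0.3·t(Home) + 0.3·t(Product)
Solving: t(Home) = 4.7826, t(Product) = 3.4783.
Expected clicks from Product to Search: 3.4783.

3.4783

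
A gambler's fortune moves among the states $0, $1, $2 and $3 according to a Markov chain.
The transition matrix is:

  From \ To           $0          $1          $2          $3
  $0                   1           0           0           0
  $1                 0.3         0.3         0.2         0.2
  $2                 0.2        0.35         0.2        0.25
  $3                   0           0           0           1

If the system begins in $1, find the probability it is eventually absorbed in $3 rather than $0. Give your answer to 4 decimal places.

Let h(s) be the probability of absorption at $3 starting from transient state s. Then h($3) = 1 and h($0) = 0. By first-step analysis:
h($1) = 0.3·0 + 0.3·h($1) + 0.2·h($2) + 0.2·1
h($2) = 0.2·0 + 0.35·h($1) + 0.2·h($2) + 0.25·1
Solving: h($1) = 0.4286, h($2) = 0.5000.
Starting from $1, the probability is 0.4286.

0.4286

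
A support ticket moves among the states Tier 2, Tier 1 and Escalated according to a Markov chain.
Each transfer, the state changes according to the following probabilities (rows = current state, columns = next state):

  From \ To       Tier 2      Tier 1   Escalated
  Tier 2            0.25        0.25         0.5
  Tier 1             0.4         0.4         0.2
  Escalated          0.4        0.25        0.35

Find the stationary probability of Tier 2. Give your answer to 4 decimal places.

0.3478

Let the stationary distribution be π with π = πP and π_1 + π_2 + π_3 = 1.
π_1 = 0.25·π_1 + 0.4·π_2 + 0.4·π_3
π_2 = 0.25·π_1 + 0.4·π_2 + 0.25·π_3
Solving with the normalization constraint gives π = (0.3478, 0.2941, 0.3581).
So the stationary probability of Tier 2 is 0.3478.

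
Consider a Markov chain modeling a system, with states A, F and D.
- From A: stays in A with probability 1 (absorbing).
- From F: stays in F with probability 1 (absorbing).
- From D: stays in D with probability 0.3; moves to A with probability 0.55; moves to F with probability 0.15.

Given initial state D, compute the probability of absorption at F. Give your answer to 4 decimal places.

0.2143

Let h(s) be the probability of absorption at F starting from transient state s. Then h(F) = 1 and h(A) = 0. By first-step analysis:
h(D) = 0.55·0 + 0.15·1 + 0.3·h(D)
Solving: h(D) = 0.2143.
Starting from D, the probability is 0.2143.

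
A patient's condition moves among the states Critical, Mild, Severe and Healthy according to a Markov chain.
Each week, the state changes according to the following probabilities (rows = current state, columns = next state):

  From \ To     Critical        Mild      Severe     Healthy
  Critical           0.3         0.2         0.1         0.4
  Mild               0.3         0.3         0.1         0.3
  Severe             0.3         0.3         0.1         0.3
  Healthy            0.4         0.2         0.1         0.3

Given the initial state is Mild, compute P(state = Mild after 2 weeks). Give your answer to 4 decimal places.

0.2400

Propagate the distribution vector 2 weeks from Mild.
After 0 weeks: (0.0000, 1.0000, 0.0000, 0.0000)
After 1 week: (0.3000, 0.3000, 0.1000, 0.3000)
After 2 weeks: (0.3300, 0.2400, 0.1000, 0.3300)
P(in Mild after 2 weeks) = 0.2400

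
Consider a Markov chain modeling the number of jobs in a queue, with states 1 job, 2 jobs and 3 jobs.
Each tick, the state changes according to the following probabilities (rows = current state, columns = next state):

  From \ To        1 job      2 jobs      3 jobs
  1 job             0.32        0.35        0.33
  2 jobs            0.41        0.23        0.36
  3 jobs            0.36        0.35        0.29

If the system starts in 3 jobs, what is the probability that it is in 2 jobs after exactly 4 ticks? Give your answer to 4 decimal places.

0.3124

Propagate the distribution vector 4 ticks from 3 jobs.
After 0 ticks: (0.0000, 0.0000, 1.0000)
After 1 tick: (0.3600, 0.3500, 0.2900)
After 2 ticks: (0.3631, 0.3080, 0.3289)
After 3 ticks: (0.3609, 0.3130, 0.3261)
After 4 ticks: (0.3612, 0.3124, 0.3263)
P(in 2 jobs after 4 ticks) = 0.3124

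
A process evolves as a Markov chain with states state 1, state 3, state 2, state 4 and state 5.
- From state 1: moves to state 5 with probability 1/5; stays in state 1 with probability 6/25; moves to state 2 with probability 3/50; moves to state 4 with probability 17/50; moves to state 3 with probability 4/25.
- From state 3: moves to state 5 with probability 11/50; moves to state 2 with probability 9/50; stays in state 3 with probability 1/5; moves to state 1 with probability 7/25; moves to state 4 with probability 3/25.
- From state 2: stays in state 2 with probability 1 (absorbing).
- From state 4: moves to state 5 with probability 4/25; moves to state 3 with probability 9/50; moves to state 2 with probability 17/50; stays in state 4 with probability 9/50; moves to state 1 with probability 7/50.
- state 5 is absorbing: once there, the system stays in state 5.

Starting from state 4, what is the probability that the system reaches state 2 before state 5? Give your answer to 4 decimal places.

0.5933

Let h(s) be the probability of absorption at state 2 starting from transient state s. Then h(state 2) = 1 and h(state 5) = 0. By first-step analysis:
h(state 1) = 0.24·h(state 1) + 0.16·h(state 3) + 0.06·1 + 0.34·h(state 4) + 0.2·0
h(state 3) = 0.28·h(state 1) + 0.2·h(state 3) + 0.18·1 + 0.12·h(state 4) + 0.22·0
h(state 4) = 0.14·h(state 1) + 0.18·h(state 3) + 0.34·1 + 0.18·h(state 4) + 0.16·0
Solving: h(state 1) = 0.4431, h(state 3) = 0.4691, h(state 4) = 0.5933.
Starting from state 4, the probability is 0.5933.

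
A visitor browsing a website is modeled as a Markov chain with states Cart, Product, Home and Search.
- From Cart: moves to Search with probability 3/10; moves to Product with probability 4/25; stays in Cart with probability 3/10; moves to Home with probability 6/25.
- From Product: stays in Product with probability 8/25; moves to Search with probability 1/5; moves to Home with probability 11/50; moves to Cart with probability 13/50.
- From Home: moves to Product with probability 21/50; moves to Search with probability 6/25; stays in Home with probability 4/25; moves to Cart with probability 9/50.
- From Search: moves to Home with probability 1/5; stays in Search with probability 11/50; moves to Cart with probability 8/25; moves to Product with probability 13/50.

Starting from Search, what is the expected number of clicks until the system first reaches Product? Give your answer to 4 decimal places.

3.7887

Let t(s) be the expected number of clicks to first reach Product from state s, with t(Product) = 0. Conditioning on the first click:
t(Cart) = 1 + 0.3·t(Cart) + 0.24·t(Home) + 0.3·t(Search)
t(Home) = 1 + 0.18·t(Cart) + 0.16·t(Home) + 0.24·t(Search)
t(Search) = 1 + 0.32·t(Cart) + 0.2·t(Home) + 0.22·t(Search)
Solving: t(Cart) = 4.1354, t(Home) = 3.1591, t(Search) = 3.7887.
Expected clicks from Search to Product: 3.7887.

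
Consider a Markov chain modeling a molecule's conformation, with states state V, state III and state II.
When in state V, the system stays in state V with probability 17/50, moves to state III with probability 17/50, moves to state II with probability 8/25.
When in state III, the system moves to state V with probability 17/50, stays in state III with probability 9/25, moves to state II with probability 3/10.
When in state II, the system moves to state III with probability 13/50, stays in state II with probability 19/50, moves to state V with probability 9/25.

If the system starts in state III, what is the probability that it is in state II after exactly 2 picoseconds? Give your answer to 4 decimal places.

Sum over the intermediate state after 1 picosecond:
P = P(state III→state V)·P(state V→state II) + P(state III→state III)·P(state III→state II) + P(state III→state II)·P(state II→state II)
  = 0.34×0.32 + 0.36×0.3 + 0.3×0.38
  = 0.1088 + 0.1080 + 0.1140 = 0.3308

0.3308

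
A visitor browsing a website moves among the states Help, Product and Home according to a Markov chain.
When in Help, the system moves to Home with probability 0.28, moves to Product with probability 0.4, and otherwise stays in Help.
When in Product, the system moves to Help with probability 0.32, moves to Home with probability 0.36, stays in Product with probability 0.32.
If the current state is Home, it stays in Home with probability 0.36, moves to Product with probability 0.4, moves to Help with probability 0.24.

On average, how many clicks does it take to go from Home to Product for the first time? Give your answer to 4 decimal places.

Let t(s) be the expected number of clicks to first reach Product from state s, with t(Product) = 0. Conditioning on the first click:
t(Help) = 1 + 0.32·t(Help) + 0.28·t(Home)
t(Home) = 1 + 0.24·t(Help) + 0.36·t(Home)
Solving: t(Help) = 2.5000, t(Home) = 2.5000.
Expected clicks from Home to Product: 2.5000.

2.5000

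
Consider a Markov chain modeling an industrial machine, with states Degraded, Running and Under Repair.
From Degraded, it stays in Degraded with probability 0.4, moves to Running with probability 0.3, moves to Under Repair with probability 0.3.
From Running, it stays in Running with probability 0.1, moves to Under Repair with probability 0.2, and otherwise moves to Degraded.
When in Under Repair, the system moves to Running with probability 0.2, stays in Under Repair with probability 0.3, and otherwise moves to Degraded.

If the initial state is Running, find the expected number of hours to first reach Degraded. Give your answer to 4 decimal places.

Let t(s) be the expected number of hours to first reach Degraded from state s, with t(Degraded) = 0. Conditioning on the first hour:
t(Running) = 1 + 0.1·t(Running) + 0.2·t(Under Repair)
t(Under Repair) = 1 + 0.2·t(Running) + 0.3·t(Under Repair)
Solving: t(Running) = 1.5254, t(Under Repair) = 1.8644.
Expected hours from Running to Degraded: 1.5254.

1.5254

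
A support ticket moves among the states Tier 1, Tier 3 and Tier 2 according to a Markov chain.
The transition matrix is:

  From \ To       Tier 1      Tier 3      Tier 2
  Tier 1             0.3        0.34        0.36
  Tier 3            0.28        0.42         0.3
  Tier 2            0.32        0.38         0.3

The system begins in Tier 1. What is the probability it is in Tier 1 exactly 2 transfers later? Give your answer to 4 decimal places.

Sum over the intermediate state after 1 transfer:
P = P(Tier 1→Tier 1)·P(Tier 1→Tier 1) + P(Tier 1→Tier 3)·P(Tier 3→Tier 1) + P(Tier 1→Tier 2)·P(Tier 2→Tier 1)
  = 0.3×0.3 + 0.34×0.28 + 0.36×0.32
  = 0.0900 + 0.0952 + 0.1152 = 0.3004

0.3004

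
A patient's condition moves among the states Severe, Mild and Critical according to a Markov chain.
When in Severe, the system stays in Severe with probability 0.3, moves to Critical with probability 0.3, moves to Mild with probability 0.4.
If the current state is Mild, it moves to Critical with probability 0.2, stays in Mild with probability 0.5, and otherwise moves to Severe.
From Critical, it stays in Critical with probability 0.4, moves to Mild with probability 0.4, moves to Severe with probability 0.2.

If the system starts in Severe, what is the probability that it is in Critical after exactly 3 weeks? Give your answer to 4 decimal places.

Propagate the distribution vector 3 weeks from Severe.
After 0 weeks: (1.0000, 0.0000, 0.0000)
After 1 week: (0.3000, 0.4000, 0.3000)
After 2 weeks: (0.2700, 0.4400, 0.2900)
After 3 weeks: (0.2710, 0.4440, 0.2850)
P(in Critical after 3 weeks) = 0.2850

0.2850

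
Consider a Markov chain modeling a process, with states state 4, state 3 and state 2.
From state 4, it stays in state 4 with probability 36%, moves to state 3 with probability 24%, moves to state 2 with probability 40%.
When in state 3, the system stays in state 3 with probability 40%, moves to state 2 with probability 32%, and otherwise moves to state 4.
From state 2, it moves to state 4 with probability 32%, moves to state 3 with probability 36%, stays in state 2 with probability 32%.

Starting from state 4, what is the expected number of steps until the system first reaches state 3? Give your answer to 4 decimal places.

Let t(s) be the expected number of steps to first reach state 3 from state s, with t(state 3) = 0. Conditioning on the first step:
t(state 4) = 1 + 0.36·t(state 4) + 0.4·t(state 2)
t(state 2) = 1 + 0.32·t(state 4) + 0.32·t(state 2)
Solving: t(state 4) = 3.5156, t(state 2) = 3.1250.
Expected steps from state 4 to state 3: 3.5156.

3.5156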